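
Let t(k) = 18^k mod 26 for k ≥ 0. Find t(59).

8

t(0) = 1; t(1) = 18; t(2) = 12; t(3) = 8; t(4) = 14; t(5) = 18.
Since t(5) = t(1) = 18, the sequence is eventually periodic: after a pre-period of length 1 it cycles with period 4.
For k ≥ 1, t(k) depends only on (k - 1) mod 4. (59 - 1) mod 4 = 2, so t(59) = t(3) = 8.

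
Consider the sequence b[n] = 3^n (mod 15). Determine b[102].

9

Computing terms: b[1] = 3,  b[2] = 9,  b[3] = 12,  b[4] = 6,  b[5] = 3.
Since b[5] = b[1] = 3, the sequence is periodic with period 4.
(102 - 1) mod 4 = 1, so b[102] = b[2] = 9.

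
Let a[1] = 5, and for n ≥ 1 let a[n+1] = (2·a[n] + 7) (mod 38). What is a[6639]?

We have a[1] = 5; a[2] = 17; a[3] = 3; a[4] = 13; a[5] = 33; a[6] = 35; a[7] = 1; a[8] = 9; a[9] = 25; a[10] = 19; a[11] = 7; a[12] = 21; a[13] = 11; a[14] = 29; a[15] = 27; a[16] = 23; a[17] = 15; a[18] = 37; a[19] = 5.
The sequence repeats with period 18.
So a[6639] = a[1 + ((6639-1) mod 18)] = a[15] = 27.

27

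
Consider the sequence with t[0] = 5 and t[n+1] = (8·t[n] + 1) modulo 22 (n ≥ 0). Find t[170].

Listing terms: t[0] = 5,  t[1] = 19,  t[2] = 21,  t[3] = 15,  t[4] = 11,  t[5] = 1,  t[6] = 9,  t[7] = 7,  t[8] = 13,  t[9] = 17,  t[10] = 5.
The sequence repeats with period 10.
(170 - 0) mod 10 = 0, so t[170] = t[0] = 5.

5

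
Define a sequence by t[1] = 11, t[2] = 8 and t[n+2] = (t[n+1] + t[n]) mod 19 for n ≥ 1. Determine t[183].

Listing terms: t[1] = 11, t[2] = 8, t[3] = 0, t[4] = 8, t[5] = 8, t[6] = 16, t[7] = 5, t[8] = 2, t[9] = 7, t[10] = 9, t[11] = 16, t[12] = 6, t[13] = 3, t[14] = 9, t[15] = 12, t[16] = 2, t[17] = 14, t[18] = 16, t[19] = 11, t[20] = 8.
The sequence repeats with period 18.
(183 - 1) mod 18 = 2, so t[183] = t[3] = 0.

0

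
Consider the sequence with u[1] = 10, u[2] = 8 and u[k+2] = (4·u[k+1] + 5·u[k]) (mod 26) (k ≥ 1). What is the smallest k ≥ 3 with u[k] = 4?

Listing terms: u[1] = 10; u[2] = 8; u[3] = 4; u[4] = 4; u[5] = 10; u[6] = 8.
The sequence repeats with period 4.
The value 4 first appears (with k ≥ 3) at u[3].

3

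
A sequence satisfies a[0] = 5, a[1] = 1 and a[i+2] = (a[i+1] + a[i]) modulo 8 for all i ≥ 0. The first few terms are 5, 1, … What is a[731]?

We have a[0] = 5; a[1] = 1; a[2] = 6; a[3] = 7; a[4] = 5; a[5] = 4; a[6] = 1; a[7] = 5; a[8] = 6; a[9] = 3; a[10] = 1; a[11] = 4; a[12] = 5; a[13] = 1.
The sequence repeats with period 12.
So a[731] = a[0 + ((731-0) mod 12)] = a[11] = 4.

4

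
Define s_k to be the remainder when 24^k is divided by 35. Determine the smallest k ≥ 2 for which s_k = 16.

Listing terms: s_1 = 24,  s_2 = 16,  s_3 = 34,  s_4 = 11,  s_5 = 19,  s_6 = 1,  s_7 = 24.
The sequence repeats with period 6.
The value 16 first appears (with k ≥ 2) at s_2.

2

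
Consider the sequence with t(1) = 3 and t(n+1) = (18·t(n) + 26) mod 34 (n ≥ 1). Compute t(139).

Computing terms: t(1) = 3; t(2) = 12; t(3) = 4; t(4) = 30; t(5) = 22; t(6) = 14; t(7) = 6; t(8) = 32; t(9) = 24; t(10) = 16; t(11) = 8; t(12) = 0; t(13) = 26; t(14) = 18; t(15) = 10; t(16) = 2; t(17) = 28; t(18) = 20; t(19) = 12.
Since t(19) = t(2) = 12, the sequence is eventually periodic: after a pre-period of length 1 it cycles with period 17.
For n ≥ 2, t(n) depends only on (n - 2) mod 17. (139 - 2) mod 17 = 1, so t(139) = t(3) = 4.

4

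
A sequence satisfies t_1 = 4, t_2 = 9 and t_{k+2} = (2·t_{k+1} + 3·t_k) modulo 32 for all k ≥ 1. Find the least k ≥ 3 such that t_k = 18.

We have t_1 = 4, t_2 = 9, t_3 = 30, t_4 = 23, t_5 = 8, t_6 = 21, t_7 = 2, t_8 = 3, t_9 = 12, t_{10} = 1, t_{11} = 6, t_{12} = 15, t_{13} = 16, t_{14} = 13, t_{15} = 10, t_{16} = 27, t_{17} = 20, t_{18} = 25, t_{19} = 14, t_{20} = 7, t_{21} = 24, t_{22} = 5, t_{23} = 18, t_{24} = 19, t_{25} = 28, t_{26} = 17, t_{27} = 22, t_{28} = 31, t_{29} = 0, t_{30} = 29, t_{31} = 26, t_{32} = 11, t_{33} = 4, t_{34} = 9.
The sequence repeats with period 32.
The value 18 first appears (with k ≥ 3) at t_{23}.

23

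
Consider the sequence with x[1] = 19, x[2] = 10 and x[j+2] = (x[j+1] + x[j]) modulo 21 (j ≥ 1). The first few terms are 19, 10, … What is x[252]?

3

x[1] = 19,  x[2] = 10,  x[3] = 8,  x[4] = 18,  x[5] = 5,  x[6] = 2,  x[7] = 7,  x[8] = 9,  x[9] = 16,  x[10] = 4,  x[11] = 20,  x[12] = 3,  x[13] = 2,  x[14] = 5,  x[15] = 7,  x[16] = 12,  x[17] = 19,  x[18] = 10.
Since (x[17], x[18]) = (x[1], x[2]) = (19, 10) (two consecutive terms determine the rest), the sequence is periodic with period 16.
So x[252] = x[1 + ((252-1) mod 16)] = x[12] = 3.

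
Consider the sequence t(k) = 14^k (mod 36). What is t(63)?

8

Computing terms: t(1) = 14, t(2) = 16, t(3) = 8, t(4) = 4, t(5) = 20, t(6) = 28, t(7) = 32, t(8) = 16.
Since t(8) = t(2) = 16, the sequence is eventually periodic: after a pre-period of length 1 it cycles with period 6.
For k ≥ 2, t(k) depends only on (k - 2) mod 6. (63 - 2) mod 6 = 1, so t(63) = t(3) = 8.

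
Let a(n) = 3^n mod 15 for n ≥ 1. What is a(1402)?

9

Listing terms: a(1) = 3; a(2) = 9; a(3) = 12; a(4) = 6; a(5) = 3.
Since a(5) = a(1) = 3, the sequence is periodic with period 4.
(1402 - 1) mod 4 = 1, so a(1402) = a(2) = 9.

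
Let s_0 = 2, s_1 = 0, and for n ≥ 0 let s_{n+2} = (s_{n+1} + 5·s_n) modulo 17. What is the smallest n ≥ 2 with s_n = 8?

5

We have s_0 = 2,  s_1 = 0,  s_2 = 10,  s_3 = 10,  s_4 = 9,  s_5 = 8,  s_6 = 2,  s_7 = 8,  s_8 = 1,  s_9 = 7,  s_{10} = 12,  s_{11} = 13,  s_{12} = 5,  s_{13} = 2,  s_{14} = 10,  s_{15} = 3,  s_{16} = 2,  s_{17} = 0.
The sequence repeats with period 16.
The value 8 first appears (with n ≥ 2) at s_5.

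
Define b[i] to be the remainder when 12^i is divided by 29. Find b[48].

1

Listing terms: b[0] = 1,  b[1] = 12,  b[2] = 28,  b[3] = 17,  b[4] = 1.
Since b[4] = b[0] = 1, the sequence is periodic with period 4.
So b[48] = b[0 + ((48-0) mod 4)] = b[0] = 1.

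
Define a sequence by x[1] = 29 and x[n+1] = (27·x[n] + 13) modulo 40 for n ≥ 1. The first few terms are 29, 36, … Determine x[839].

25

x[1] = 29, x[2] = 36, x[3] = 25, x[4] = 8, x[5] = 29.
Since x[5] = x[1] = 29, the sequence is periodic with period 4.
(839 - 1) mod 4 = 2, so x[839] = x[3] = 25.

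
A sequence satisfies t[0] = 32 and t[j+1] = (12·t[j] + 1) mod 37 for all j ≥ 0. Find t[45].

32

t[0] = 32,  t[1] = 15,  t[2] = 33,  t[3] = 27,  t[4] = 29,  t[5] = 16,  t[6] = 8,  t[7] = 23,  t[8] = 18,  t[9] = 32.
The sequence repeats with period 9.
So t[45] = t[0 + ((45-0) mod 9)] = t[0] = 32.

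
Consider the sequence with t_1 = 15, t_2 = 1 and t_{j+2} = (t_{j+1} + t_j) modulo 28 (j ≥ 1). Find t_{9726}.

Computing terms: t_1 = 15, t_2 = 1, t_3 = 16, t_4 = 17, t_5 = 5, t_6 = 22, t_7 = 27, t_8 = 21, t_9 = 20, t_{10} = 13, t_{11} = 5, t_{12} = 18, t_{13} = 23, t_{14} = 13, t_{15} = 8, t_{16} = 21, t_{17} = 1, t_{18} = 22, t_{19} = 23, t_{20} = 17, t_{21} = 12, t_{22} = 1, t_{23} = 13, t_{24} = 14, t_{25} = 27, t_{26} = 13, t_{27} = 12, t_{28} = 25, t_{29} = 9, t_{30} = 6, t_{31} = 15, t_{32} = 21, t_{33} = 8, t_{34} = 1, t_{35} = 9, t_{36} = 10, t_{37} = 19, t_{38} = 1, t_{39} = 20, t_{40} = 21, t_{41} = 13, t_{42} = 6, t_{43} = 19, t_{44} = 25, t_{45} = 16, t_{46} = 13, t_{47} = 1, t_{48} = 14, t_{49} = 15, t_{50} = 1.
Since (t_{49}, t_{50}) = (t_1, t_2) = (15, 1) (two consecutive terms determine the rest), the sequence is periodic with period 48.
So t_{9726} = t_{1 + ((9726-1) mod 48)} = t_{30} = 6.

6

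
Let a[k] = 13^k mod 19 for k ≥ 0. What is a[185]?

14

Computing terms: a[0] = 1,  a[1] = 13,  a[2] = 17,  a[3] = 12,  a[4] = 4,  a[5] = 14,  a[6] = 11,  a[7] = 10,  a[8] = 16,  a[9] = 18,  a[10] = 6,  a[11] = 2,  a[12] = 7,  a[13] = 15,  a[14] = 5,  a[15] = 8,  a[16] = 9,  a[17] = 3,  a[18] = 1.
The sequence repeats with period 18.
(185 - 0) mod 18 = 5, so a[185] = a[5] = 14.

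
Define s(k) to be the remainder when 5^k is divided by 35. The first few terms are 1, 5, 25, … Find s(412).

30

Computing terms: s(0) = 1; s(1) = 5; s(2) = 25; s(3) = 20; s(4) = 30; s(5) = 10; s(6) = 15; s(7) = 5.
Since s(7) = s(1) = 5, the sequence is eventually periodic: after a pre-period of length 1 it cycles with period 6.
For k ≥ 1, s(k) depends only on (k - 1) mod 6. (412 - 1) mod 6 = 3, so s(412) = s(4) = 30.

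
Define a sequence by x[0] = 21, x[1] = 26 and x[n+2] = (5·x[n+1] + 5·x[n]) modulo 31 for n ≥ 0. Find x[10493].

2

We have x[0] = 21, x[1] = 26, x[2] = 18, x[3] = 3, x[4] = 12, x[5] = 13, x[6] = 1, x[7] = 8, x[8] = 14, x[9] = 17, x[10] = 0, x[11] = 23, x[12] = 22, x[13] = 8, x[14] = 26, x[15] = 15, x[16] = 19, x[17] = 15, x[18] = 15, x[19] = 26, x[20] = 19, x[21] = 8, x[22] = 11, x[23] = 2, x[24] = 3, x[25] = 25, x[26] = 16, x[27] = 19, x[28] = 20, x[29] = 9, x[30] = 21, x[31] = 26.
Since (x[30], x[31]) = (x[0], x[1]) = (21, 26) (two consecutive terms determine the rest), the sequence is periodic with period 30.
So x[10493] = x[0 + ((10493-0) mod 30)] = x[23] = 2.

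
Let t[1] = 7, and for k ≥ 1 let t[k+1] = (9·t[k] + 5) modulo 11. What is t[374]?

We have t[1] = 7, t[2] = 2, t[3] = 1, t[4] = 3, t[5] = 10, t[6] = 7.
Since t[6] = t[1] = 7, the sequence is periodic with period 5.
So t[374] = t[1 + ((374-1) mod 5)] = t[4] = 3.

3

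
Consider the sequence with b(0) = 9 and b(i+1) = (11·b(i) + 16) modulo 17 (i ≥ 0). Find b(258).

We have b(0) = 9; b(1) = 13; b(2) = 6; b(3) = 14; b(4) = 0; b(5) = 16; b(6) = 5; b(7) = 3; b(8) = 15; b(9) = 11; b(10) = 1; b(11) = 10; b(12) = 7; b(13) = 8; b(14) = 2; b(15) = 4; b(16) = 9.
The sequence repeats with period 16.
(258 - 0) mod 16 = 2, so b(258) = b(2) = 6.

6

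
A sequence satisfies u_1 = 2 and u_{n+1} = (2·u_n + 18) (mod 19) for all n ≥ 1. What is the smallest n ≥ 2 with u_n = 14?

u_1 = 2, u_2 = 3, u_3 = 5, u_4 = 9, u_5 = 17, u_6 = 14, u_7 = 8, u_8 = 15, u_9 = 10, u_{10} = 0, u_{11} = 18, u_{12} = 16, u_{13} = 12, u_{14} = 4, u_{15} = 7, u_{16} = 13, u_{17} = 6, u_{18} = 11, u_{19} = 2.
The sequence repeats with period 18.
The value 14 first appears (with n ≥ 2) at u_6.

6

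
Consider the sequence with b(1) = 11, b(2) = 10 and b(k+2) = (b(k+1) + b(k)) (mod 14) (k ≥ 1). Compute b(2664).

1

b(1) = 11, b(2) = 10, b(3) = 7, b(4) = 3, b(5) = 10, b(6) = 13, b(7) = 9, b(8) = 8, b(9) = 3, b(10) = 11, b(11) = 0, b(12) = 11, b(13) = 11, b(14) = 8, b(15) = 5, b(16) = 13, b(17) = 4, b(18) = 3, b(19) = 7, b(20) = 10, b(21) = 3, b(22) = 13, b(23) = 2, b(24) = 1, b(25) = 3, b(26) = 4, b(27) = 7, b(28) = 11, b(29) = 4, b(30) = 1, b(31) = 5, b(32) = 6, b(33) = 11, b(34) = 3, b(35) = 0, b(36) = 3, b(37) = 3, b(38) = 6, b(39) = 9, b(40) = 1, b(41) = 10, b(42) = 11, b(43) = 7, b(44) = 4, b(45) = 11, b(46) = 1, b(47) = 12, b(48) = 13, b(49) = 11, b(50) = 10.
Since (b(49), b(50)) = (b(1), b(2)) = (11, 10) (two consecutive terms determine the rest), the sequence is periodic with period 48.
So b(2664) = b(1 + ((2664-1) mod 48)) = b(24) = 1.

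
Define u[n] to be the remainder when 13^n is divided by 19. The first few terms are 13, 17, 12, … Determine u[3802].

u[1] = 13,  u[2] = 17,  u[3] = 12,  u[4] = 4,  u[5] = 14,  u[6] = 11,  u[7] = 10,  u[8] = 16,  u[9] = 18,  u[10] = 6,  u[11] = 2,  u[12] = 7,  u[13] = 15,  u[14] = 5,  u[15] = 8,  u[16] = 9,  u[17] = 3,  u[18] = 1,  u[19] = 13.
The sequence repeats with period 18.
(3802 - 1) mod 18 = 3, so u[3802] = u[4] = 4.

4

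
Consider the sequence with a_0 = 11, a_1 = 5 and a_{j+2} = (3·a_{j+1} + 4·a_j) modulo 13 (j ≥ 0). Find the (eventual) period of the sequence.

We have a_0 = 11; a_1 = 5; a_2 = 7; a_3 = 2; a_4 = 8; a_5 = 6; a_6 = 11; a_7 = 5.
The sequence repeats with period 6.

6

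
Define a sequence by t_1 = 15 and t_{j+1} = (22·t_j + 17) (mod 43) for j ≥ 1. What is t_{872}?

37

Computing terms: t_1 = 15; t_2 = 3; t_3 = 40; t_4 = 37; t_5 = 14; t_6 = 24; t_7 = 29; t_8 = 10; t_9 = 22; t_{10} = 28; t_{11} = 31; t_{12} = 11; t_{13} = 1; t_{14} = 39; t_{15} = 15.
The sequence repeats with period 14.
So t_{872} = t_{1 + ((872-1) mod 14)} = t_4 = 37.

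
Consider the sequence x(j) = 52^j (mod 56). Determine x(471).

48

Computing terms: x(1) = 52; x(2) = 16; x(3) = 48; x(4) = 32; x(5) = 40; x(6) = 8; x(7) = 24; x(8) = 16.
Since x(8) = x(2) = 16, the sequence is eventually periodic: after a pre-period of length 1 it cycles with period 6.
For j ≥ 2, x(j) depends only on (j - 2) mod 6. (471 - 2) mod 6 = 1, so x(471) = x(3) = 48.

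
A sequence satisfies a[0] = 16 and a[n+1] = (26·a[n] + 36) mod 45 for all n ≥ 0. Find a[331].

Listing terms: a[0] = 16,  a[1] = 2,  a[2] = 43,  a[3] = 29,  a[4] = 25,  a[5] = 11,  a[6] = 7,  a[7] = 38,  a[8] = 34,  a[9] = 20,  a[10] = 16.
The sequence repeats with period 10.
(331 - 0) mod 10 = 1, so a[331] = a[1] = 2.

2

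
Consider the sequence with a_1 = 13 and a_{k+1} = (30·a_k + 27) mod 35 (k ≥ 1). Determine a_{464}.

Computing terms: a_1 = 13, a_2 = 32, a_3 = 7, a_4 = 27, a_5 = 32.
Since a_5 = a_2 = 32, the sequence is eventually periodic: after a pre-period of length 1 it cycles with period 3.
For k ≥ 2, a_k depends only on (k - 2) mod 3. (464 - 2) mod 3 = 0, so a_{464} = a_2 = 32.

32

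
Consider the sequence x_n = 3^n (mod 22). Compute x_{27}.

Computing terms: x_0 = 1; x_1 = 3; x_2 = 9; x_3 = 5; x_4 = 15; x_5 = 1.
Since x_5 = x_0 = 1, the sequence is periodic with period 5.
(27 - 0) mod 5 = 2, so x_{27} = x_2 = 9.

9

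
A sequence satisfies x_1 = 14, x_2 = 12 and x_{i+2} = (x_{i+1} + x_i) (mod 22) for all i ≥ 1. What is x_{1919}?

16

Computing terms: x_1 = 14; x_2 = 12; x_3 = 4; x_4 = 16; x_5 = 20; x_6 = 14; x_7 = 12.
Since (x_6, x_7) = (x_1, x_2) = (14, 12) (two consecutive terms determine the rest), the sequence is periodic with period 5.
(1919 - 1) mod 5 = 3, so x_{1919} = x_4 = 16.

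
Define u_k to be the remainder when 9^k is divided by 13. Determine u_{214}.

9

Listing terms: u_1 = 9, u_2 = 3, u_3 = 1, u_4 = 9.
The sequence repeats with period 3.
So u_{214} = u_{1 + ((214-1) mod 3)} = u_1 = 9.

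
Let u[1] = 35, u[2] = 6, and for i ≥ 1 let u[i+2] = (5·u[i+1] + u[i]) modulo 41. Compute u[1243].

u[1] = 35; u[2] = 6; u[3] = 24; u[4] = 3; u[5] = 39; u[6] = 34; u[7] = 4; u[8] = 13; u[9] = 28; u[10] = 30; u[11] = 14; u[12] = 18; u[13] = 22; u[14] = 5; u[15] = 6; u[16] = 35; u[17] = 17; u[18] = 38; u[19] = 2; u[20] = 7; u[21] = 37; u[22] = 28; u[23] = 13; u[24] = 11; u[25] = 27; u[26] = 23; u[27] = 19; u[28] = 36; u[29] = 35; u[30] = 6.
The sequence repeats with period 28.
So u[1243] = u[1 + ((1243-1) mod 28)] = u[11] = 14.

14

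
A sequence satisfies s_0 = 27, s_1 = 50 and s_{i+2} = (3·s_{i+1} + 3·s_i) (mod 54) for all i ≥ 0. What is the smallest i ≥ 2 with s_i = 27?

Listing terms: s_0 = 27, s_1 = 50, s_2 = 15, s_3 = 33, s_4 = 36, s_5 = 45, s_6 = 27, s_7 = 0, s_8 = 27, s_9 = 27, s_{10} = 0.
Since (s_9, s_{10}) = (s_6, s_7) = (27, 0) (two consecutive terms determine the rest), the sequence is eventually periodic: after a pre-period of length 6 it cycles with period 3.
The value 27 first appears (with i ≥ 2) at s_6.

6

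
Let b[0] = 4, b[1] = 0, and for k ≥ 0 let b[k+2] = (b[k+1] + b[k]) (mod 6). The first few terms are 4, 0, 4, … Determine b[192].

4

Listing terms: b[0] = 4, b[1] = 0, b[2] = 4, b[3] = 4, b[4] = 2, b[5] = 0, b[6] = 2, b[7] = 2, b[8] = 4, b[9] = 0.
Since (b[8], b[9]) = (b[0], b[1]) = (4, 0) (two consecutive terms determine the rest), the sequence is periodic with period 8.
So b[192] = b[0 + ((192-0) mod 8)] = b[0] = 4.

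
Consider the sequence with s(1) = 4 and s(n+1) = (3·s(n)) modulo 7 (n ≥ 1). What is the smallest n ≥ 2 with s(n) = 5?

2

s(1) = 4,  s(2) = 5,  s(3) = 1,  s(4) = 3,  s(5) = 2,  s(6) = 6,  s(7) = 4.
Since s(7) = s(1) = 4, the sequence is periodic with period 6.
The value 5 first appears (with n ≥ 2) at s(2).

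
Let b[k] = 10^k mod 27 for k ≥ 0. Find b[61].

10

We have b[0] = 1; b[1] = 10; b[2] = 19; b[3] = 1.
Since b[3] = b[0] = 1, the sequence is periodic with period 3.
So b[61] = b[0 + ((61-0) mod 3)] = b[1] = 10.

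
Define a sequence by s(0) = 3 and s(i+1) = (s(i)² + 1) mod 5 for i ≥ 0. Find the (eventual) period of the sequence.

3

Computing terms: s(0) = 3, s(1) = 0, s(2) = 1, s(3) = 2, s(4) = 0.
Since s(4) = s(1) = 0, the sequence is eventually periodic: after a pre-period of length 1 it cycles with period 3.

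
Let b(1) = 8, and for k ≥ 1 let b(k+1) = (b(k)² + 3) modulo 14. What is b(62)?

b(1) = 8, b(2) = 11, b(3) = 12, b(4) = 7, b(5) = 10, b(6) = 5, b(7) = 0, b(8) = 3, b(9) = 12.
Since b(9) = b(3) = 12, the sequence is eventually periodic: after a pre-period of length 2 it cycles with period 6.
For k ≥ 3, b(k) depends only on (k - 3) mod 6. (62 - 3) mod 6 = 5, so b(62) = b(8) = 3.

3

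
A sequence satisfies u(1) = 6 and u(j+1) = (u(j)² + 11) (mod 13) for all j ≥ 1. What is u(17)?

u(1) = 6,  u(2) = 8,  u(3) = 10,  u(4) = 7,  u(5) = 8.
Since u(5) = u(2) = 8, the sequence is eventually periodic: after a pre-period of length 1 it cycles with period 3.
For j ≥ 2, u(j) depends only on (j - 2) mod 3. (17 - 2) mod 3 = 0, so u(17) = u(2) = 8.

8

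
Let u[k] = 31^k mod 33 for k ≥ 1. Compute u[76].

u[1] = 31; u[2] = 4; u[3] = 25; u[4] = 16; u[5] = 1; u[6] = 31.
Since u[6] = u[1] = 31, the sequence is periodic with period 5.
So u[76] = u[1 + ((76-1) mod 5)] = u[1] = 31.

31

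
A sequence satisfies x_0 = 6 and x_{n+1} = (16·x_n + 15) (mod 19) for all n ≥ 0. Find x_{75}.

0

Listing terms: x_0 = 6, x_1 = 16, x_2 = 5, x_3 = 0, x_4 = 15, x_5 = 8, x_6 = 10, x_7 = 4, x_8 = 3, x_9 = 6.
The sequence repeats with period 9.
(75 - 0) mod 9 = 3, so x_{75} = x_3 = 0.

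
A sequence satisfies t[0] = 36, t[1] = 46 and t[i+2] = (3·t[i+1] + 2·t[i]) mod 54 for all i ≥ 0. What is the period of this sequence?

We have t[0] = 36,  t[1] = 46,  t[2] = 48,  t[3] = 20,  t[4] = 48,  t[5] = 22,  t[6] = 0,  t[7] = 44,  t[8] = 24,  t[9] = 52,  t[10] = 42,  t[11] = 14,  t[12] = 18,  t[13] = 28,  t[14] = 12,  t[15] = 38,  t[16] = 30,  t[17] = 4,  t[18] = 18,  t[19] = 8,  t[20] = 6,  t[21] = 34,  t[22] = 6,  t[23] = 32,  t[24] = 0,  t[25] = 10,  t[26] = 30,  t[27] = 2,  t[28] = 12,  t[29] = 40,  t[30] = 36,  t[31] = 26,  t[32] = 42,  t[33] = 16,  t[34] = 24,  t[35] = 50,  t[36] = 36,  t[37] = 46.
Since (t[36], t[37]) = (t[0], t[1]) = (36, 46) (two consecutive terms determine the rest), the sequence is periodic with period 36.

36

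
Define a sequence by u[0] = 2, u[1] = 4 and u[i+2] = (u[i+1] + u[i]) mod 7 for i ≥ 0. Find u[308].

Listing terms: u[0] = 2; u[1] = 4; u[2] = 6; u[3] = 3; u[4] = 2; u[5] = 5; u[6] = 0; u[7] = 5; u[8] = 5; u[9] = 3; u[10] = 1; u[11] = 4; u[12] = 5; u[13] = 2; u[14] = 0; u[15] = 2; u[16] = 2; u[17] = 4.
Since (u[16], u[17]) = (u[0], u[1]) = (2, 4) (two consecutive terms determine the rest), the sequence is periodic with period 16.
So u[308] = u[0 + ((308-0) mod 16)] = u[4] = 2.

2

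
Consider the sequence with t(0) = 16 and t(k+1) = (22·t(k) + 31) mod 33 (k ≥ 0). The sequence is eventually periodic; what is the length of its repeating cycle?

3

Computing terms: t(0) = 16,  t(1) = 20,  t(2) = 9,  t(3) = 31,  t(4) = 20.
Since t(4) = t(1) = 20, the sequence is eventually periodic: after a pre-period of length 1 it cycles with period 3.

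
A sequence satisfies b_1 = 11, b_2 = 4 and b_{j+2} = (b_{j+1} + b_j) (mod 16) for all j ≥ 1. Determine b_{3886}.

7

Computing terms: b_1 = 11; b_2 = 4; b_3 = 15; b_4 = 3; b_5 = 2; b_6 = 5; b_7 = 7; b_8 = 12; b_9 = 3; b_{10} = 15; b_{11} = 2; b_{12} = 1; b_{13} = 3; b_{14} = 4; b_{15} = 7; b_{16} = 11; b_{17} = 2; b_{18} = 13; b_{19} = 15; b_{20} = 12; b_{21} = 11; b_{22} = 7; b_{23} = 2; b_{24} = 9; b_{25} = 11; b_{26} = 4.
Since (b_{25}, b_{26}) = (b_1, b_2) = (11, 4) (two consecutive terms determine the rest), the sequence is periodic with period 24.
So b_{3886} = b_{1 + ((3886-1) mod 24)} = b_{22} = 7.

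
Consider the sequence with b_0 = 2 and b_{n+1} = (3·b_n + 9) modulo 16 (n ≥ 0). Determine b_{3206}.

b_0 = 2, b_1 = 15, b_2 = 6, b_3 = 11, b_4 = 10, b_5 = 7, b_6 = 14, b_7 = 3, b_8 = 2.
The sequence repeats with period 8.
So b_{3206} = b_{0 + ((3206-0) mod 8)} = b_6 = 14.

14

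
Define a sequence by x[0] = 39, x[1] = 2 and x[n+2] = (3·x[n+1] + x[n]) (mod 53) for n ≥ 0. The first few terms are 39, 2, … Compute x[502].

6

Listing terms: x[0] = 39, x[1] = 2, x[2] = 45, x[3] = 31, x[4] = 32, x[5] = 21, x[6] = 42, x[7] = 41, x[8] = 6, x[9] = 6, x[10] = 24, x[11] = 25, x[12] = 46, x[13] = 4, x[14] = 5, x[15] = 19, x[16] = 9, x[17] = 46, x[18] = 41, x[19] = 10, x[20] = 18, x[21] = 11, x[22] = 51, x[23] = 5, x[24] = 13, x[25] = 44, x[26] = 39, x[27] = 2.
The sequence repeats with period 26.
(502 - 0) mod 26 = 8, so x[502] = x[8] = 6.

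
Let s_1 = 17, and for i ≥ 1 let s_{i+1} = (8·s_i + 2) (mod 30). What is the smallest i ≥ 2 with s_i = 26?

3

We have s_1 = 17; s_2 = 18; s_3 = 26; s_4 = 0; s_5 = 2; s_6 = 18.
Since s_6 = s_2 = 18, the sequence is eventually periodic: after a pre-period of length 1 it cycles with period 4.
The value 26 first appears (with i ≥ 2) at s_3.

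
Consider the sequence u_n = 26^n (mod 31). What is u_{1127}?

u_1 = 26, u_2 = 25, u_3 = 30, u_4 = 5, u_5 = 6, u_6 = 1, u_7 = 26.
The sequence repeats with period 6.
So u_{1127} = u_{1 + ((1127-1) mod 6)} = u_5 = 6.

6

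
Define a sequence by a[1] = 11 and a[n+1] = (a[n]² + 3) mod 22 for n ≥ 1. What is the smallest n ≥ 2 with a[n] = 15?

a[1] = 11, a[2] = 14, a[3] = 1, a[4] = 4, a[5] = 19, a[6] = 12, a[7] = 15, a[8] = 8, a[9] = 1.
Since a[9] = a[3] = 1, the sequence is eventually periodic: after a pre-period of length 2 it cycles with period 6.
The value 15 first appears (with n ≥ 2) at a[7].

7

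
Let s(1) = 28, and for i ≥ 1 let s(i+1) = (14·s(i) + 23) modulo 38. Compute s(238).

Computing terms: s(1) = 28, s(2) = 35, s(3) = 19, s(4) = 23, s(5) = 3, s(6) = 27, s(7) = 21, s(8) = 13, s(9) = 15, s(10) = 5, s(11) = 17, s(12) = 33, s(13) = 29, s(14) = 11, s(15) = 25, s(16) = 31, s(17) = 1, s(18) = 37, s(19) = 9, s(20) = 35.
Since s(20) = s(2) = 35, the sequence is eventually periodic: after a pre-period of length 1 it cycles with period 18.
For i ≥ 2, s(i) depends only on (i - 2) mod 18. (238 - 2) mod 18 = 2, so s(238) = s(4) = 23.

23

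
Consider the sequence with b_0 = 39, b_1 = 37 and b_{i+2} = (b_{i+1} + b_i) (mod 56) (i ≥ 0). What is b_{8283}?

b_0 = 39; b_1 = 37; b_2 = 20; b_3 = 1; b_4 = 21; b_5 = 22; b_6 = 43; b_7 = 9; b_8 = 52; b_9 = 5; b_{10} = 1; b_{11} = 6; b_{12} = 7; b_{13} = 13; b_{14} = 20; b_{15} = 33; b_{16} = 53; b_{17} = 30; b_{18} = 27; b_{19} = 1; b_{20} = 28; b_{21} = 29; b_{22} = 1; b_{23} = 30; b_{24} = 31; b_{25} = 5; b_{26} = 36; b_{27} = 41; b_{28} = 21; b_{29} = 6; b_{30} = 27; b_{31} = 33; b_{32} = 4; b_{33} = 37; b_{34} = 41; b_{35} = 22; b_{36} = 7; b_{37} = 29; b_{38} = 36; b_{39} = 9; b_{40} = 45; b_{41} = 54; b_{42} = 43; b_{43} = 41; b_{44} = 28; b_{45} = 13; b_{46} = 41; b_{47} = 54; b_{48} = 39; b_{49} = 37.
The sequence repeats with period 48.
So b_{8283} = b_{0 + ((8283-0) mod 48)} = b_{27} = 41.

41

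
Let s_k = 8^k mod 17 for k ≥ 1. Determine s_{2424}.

We have s_1 = 8; s_2 = 13; s_3 = 2; s_4 = 16; s_5 = 9; s_6 = 4; s_7 = 15; s_8 = 1; s_9 = 8.
Since s_9 = s_1 = 8, the sequence is periodic with period 8.
So s_{2424} = s_{1 + ((2424-1) mod 8)} = s_8 = 1.

1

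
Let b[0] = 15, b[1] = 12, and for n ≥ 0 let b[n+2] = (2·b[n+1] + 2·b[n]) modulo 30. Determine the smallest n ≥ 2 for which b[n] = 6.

7

b[0] = 15, b[1] = 12, b[2] = 24, b[3] = 12, b[4] = 12, b[5] = 18, b[6] = 0, b[7] = 6, b[8] = 12, b[9] = 6, b[10] = 6, b[11] = 24, b[12] = 0, b[13] = 18, b[14] = 6, b[15] = 18, b[16] = 18, b[17] = 12, b[18] = 0, b[19] = 24, b[20] = 18, b[21] = 24, b[22] = 24, b[23] = 6, b[24] = 0, b[25] = 12, b[26] = 24.
Since (b[25], b[26]) = (b[1], b[2]) = (12, 24) (two consecutive terms determine the rest), the sequence is eventually periodic: after a pre-period of length 1 it cycles with period 24.
The value 6 first appears (with n ≥ 2) at b[7].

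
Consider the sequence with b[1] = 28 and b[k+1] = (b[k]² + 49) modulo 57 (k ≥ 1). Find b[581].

41

Computing terms: b[1] = 28,  b[2] = 35,  b[3] = 20,  b[4] = 50,  b[5] = 41,  b[6] = 20.
Since b[6] = b[3] = 20, the sequence is eventually periodic: after a pre-period of length 2 it cycles with period 3.
For k ≥ 3, b[k] depends only on (k - 3) mod 3. (581 - 3) mod 3 = 2, so b[581] = b[5] = 41.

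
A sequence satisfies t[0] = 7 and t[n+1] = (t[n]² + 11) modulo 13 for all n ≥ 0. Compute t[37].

Listing terms: t[0] = 7,  t[1] = 8,  t[2] = 10,  t[3] = 7.
Since t[3] = t[0] = 7, the sequence is periodic with period 3.
(37 - 0) mod 3 = 1, so t[37] = t[1] = 8.

8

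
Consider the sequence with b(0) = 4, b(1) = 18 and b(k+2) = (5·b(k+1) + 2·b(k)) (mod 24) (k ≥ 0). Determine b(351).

We have b(0) = 4,  b(1) = 18,  b(2) = 2,  b(3) = 22,  b(4) = 18,  b(5) = 14,  b(6) = 10,  b(7) = 6,  b(8) = 2,  b(9) = 22.
Since (b(8), b(9)) = (b(2), b(3)) = (2, 22) (two consecutive terms determine the rest), the sequence is eventually periodic: after a pre-period of length 2 it cycles with period 6.
For k ≥ 2, b(k) depends only on (k - 2) mod 6. (351 - 2) mod 6 = 1, so b(351) = b(3) = 22.

22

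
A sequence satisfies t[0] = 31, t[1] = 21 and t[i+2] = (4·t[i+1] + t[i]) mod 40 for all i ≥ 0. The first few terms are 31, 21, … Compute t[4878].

Listing terms: t[0] = 31,  t[1] = 21,  t[2] = 35,  t[3] = 1,  t[4] = 39,  t[5] = 37,  t[6] = 27,  t[7] = 25,  t[8] = 7,  t[9] = 13,  t[10] = 19,  t[11] = 9,  t[12] = 15,  t[13] = 29,  t[14] = 11,  t[15] = 33,  t[16] = 23,  t[17] = 5,  t[18] = 3,  t[19] = 17,  t[20] = 31,  t[21] = 21.
The sequence repeats with period 20.
So t[4878] = t[0 + ((4878-0) mod 20)] = t[18] = 3.

3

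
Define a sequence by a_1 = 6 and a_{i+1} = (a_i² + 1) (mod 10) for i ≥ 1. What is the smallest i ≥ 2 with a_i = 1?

4

We have a_1 = 6, a_2 = 7, a_3 = 0, a_4 = 1, a_5 = 2, a_6 = 5, a_7 = 6.
The sequence repeats with period 6.
The value 1 first appears (with i ≥ 2) at a_4.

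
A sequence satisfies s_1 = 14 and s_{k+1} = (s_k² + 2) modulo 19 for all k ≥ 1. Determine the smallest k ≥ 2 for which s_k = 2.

7

Listing terms: s_1 = 14, s_2 = 8, s_3 = 9, s_4 = 7, s_5 = 13, s_6 = 0, s_7 = 2, s_8 = 6, s_9 = 0.
Since s_9 = s_6 = 0, the sequence is eventually periodic: after a pre-period of length 5 it cycles with period 3.
The value 2 first appears (with k ≥ 2) at s_7.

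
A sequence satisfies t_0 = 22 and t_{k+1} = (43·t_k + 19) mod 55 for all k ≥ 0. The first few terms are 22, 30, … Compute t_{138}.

44

Computing terms: t_0 = 22, t_1 = 30, t_2 = 44, t_3 = 41, t_4 = 22.
Since t_4 = t_0 = 22, the sequence is periodic with period 4.
So t_{138} = t_{0 + ((138-0) mod 4)} = t_2 = 44.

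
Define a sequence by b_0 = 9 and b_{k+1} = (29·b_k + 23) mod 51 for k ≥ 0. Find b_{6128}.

9

Computing terms: b_0 = 9,  b_1 = 29,  b_2 = 48,  b_3 = 38,  b_4 = 3,  b_5 = 8,  b_6 = 0,  b_7 = 23,  b_8 = 27,  b_9 = 41,  b_{10} = 39,  b_{11} = 32,  b_{12} = 33,  b_{13} = 11,  b_{14} = 36,  b_{15} = 47,  b_{16} = 9.
The sequence repeats with period 16.
So b_{6128} = b_{0 + ((6128-0) mod 16)} = b_0 = 9.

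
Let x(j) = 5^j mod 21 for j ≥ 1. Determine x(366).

1

x(1) = 5; x(2) = 4; x(3) = 20; x(4) = 16; x(5) = 17; x(6) = 1; x(7) = 5.
Since x(7) = x(1) = 5, the sequence is periodic with period 6.
(366 - 1) mod 6 = 5, so x(366) = x(6) = 1.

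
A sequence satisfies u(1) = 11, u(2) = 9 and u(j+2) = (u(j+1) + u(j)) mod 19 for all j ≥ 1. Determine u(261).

Listing terms: u(1) = 11,  u(2) = 9,  u(3) = 1,  u(4) = 10,  u(5) = 11,  u(6) = 2,  u(7) = 13,  u(8) = 15,  u(9) = 9,  u(10) = 5,  u(11) = 14,  u(12) = 0,  u(13) = 14,  u(14) = 14,  u(15) = 9,  u(16) = 4,  u(17) = 13,  u(18) = 17,  u(19) = 11,  u(20) = 9.
The sequence repeats with period 18.
So u(261) = u(1 + ((261-1) mod 18)) = u(9) = 9.

9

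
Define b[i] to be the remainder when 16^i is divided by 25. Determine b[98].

Listing terms: b[1] = 16,  b[2] = 6,  b[3] = 21,  b[4] = 11,  b[5] = 1,  b[6] = 16.
Since b[6] = b[1] = 16, the sequence is periodic with period 5.
(98 - 1) mod 5 = 2, so b[98] = b[3] = 21.

21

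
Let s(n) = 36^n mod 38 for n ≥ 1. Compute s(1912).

s(1) = 36, s(2) = 4, s(3) = 30, s(4) = 16, s(5) = 6, s(6) = 26, s(7) = 24, s(8) = 28, s(9) = 20, s(10) = 36.
The sequence repeats with period 9.
(1912 - 1) mod 9 = 3, so s(1912) = s(4) = 16.

16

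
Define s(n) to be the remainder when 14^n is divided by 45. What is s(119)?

Computing terms: s(1) = 14, s(2) = 16, s(3) = 44, s(4) = 31, s(5) = 29, s(6) = 1, s(7) = 14.
The sequence repeats with period 6.
So s(119) = s(1 + ((119-1) mod 6)) = s(5) = 29.

29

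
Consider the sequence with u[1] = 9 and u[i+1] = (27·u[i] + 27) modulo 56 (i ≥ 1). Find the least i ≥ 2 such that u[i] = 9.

We have u[1] = 9,  u[2] = 46,  u[3] = 37,  u[4] = 18,  u[5] = 9.
The sequence repeats with period 4.
The value 9 next appears (with i ≥ 2) at u[5].

5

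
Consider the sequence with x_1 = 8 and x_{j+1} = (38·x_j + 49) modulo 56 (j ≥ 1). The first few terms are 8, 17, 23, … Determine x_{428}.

3

x_1 = 8; x_2 = 17; x_3 = 23; x_4 = 27; x_5 = 11; x_6 = 19; x_7 = 43; x_8 = 3; x_9 = 51; x_{10} = 27.
Since x_{10} = x_4 = 27, the sequence is eventually periodic: after a pre-period of length 3 it cycles with period 6.
For j ≥ 4, x_j depends only on (j - 4) mod 6. (428 - 4) mod 6 = 4, so x_{428} = x_8 = 3.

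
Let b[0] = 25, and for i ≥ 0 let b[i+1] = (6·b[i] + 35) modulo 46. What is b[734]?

Listing terms: b[0] = 25, b[1] = 1, b[2] = 41, b[3] = 5, b[4] = 19, b[5] = 11, b[6] = 9, b[7] = 43, b[8] = 17, b[9] = 45, b[10] = 29, b[11] = 25.
The sequence repeats with period 11.
So b[734] = b[0 + ((734-0) mod 11)] = b[8] = 17.

17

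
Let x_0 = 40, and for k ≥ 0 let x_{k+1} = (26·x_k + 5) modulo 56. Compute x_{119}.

35

Computing terms: x_0 = 40,  x_1 = 37,  x_2 = 15,  x_3 = 3,  x_4 = 27,  x_5 = 35,  x_6 = 19,  x_7 = 51,  x_8 = 43,  x_9 = 3.
Since x_9 = x_3 = 3, the sequence is eventually periodic: after a pre-period of length 3 it cycles with period 6.
For k ≥ 3, x_k depends only on (k - 3) mod 6. (119 - 3) mod 6 = 2, so x_{119} = x_5 = 35.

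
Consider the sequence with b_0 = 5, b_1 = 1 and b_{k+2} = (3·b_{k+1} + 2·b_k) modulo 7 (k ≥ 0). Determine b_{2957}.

b_0 = 5, b_1 = 1, b_2 = 6, b_3 = 6, b_4 = 2, b_5 = 4, b_6 = 2, b_7 = 0, b_8 = 4, b_9 = 5, b_{10} = 2, b_{11} = 2, b_{12} = 3, b_{13} = 6, b_{14} = 3, b_{15} = 0, b_{16} = 6, b_{17} = 4, b_{18} = 3, b_{19} = 3, b_{20} = 1, b_{21} = 2, b_{22} = 1, b_{23} = 0, b_{24} = 2, b_{25} = 6, b_{26} = 1, b_{27} = 1, b_{28} = 5, b_{29} = 3, b_{30} = 5, b_{31} = 0, b_{32} = 3, b_{33} = 2, b_{34} = 5, b_{35} = 5, b_{36} = 4, b_{37} = 1, b_{38} = 4, b_{39} = 0, b_{40} = 1, b_{41} = 3, b_{42} = 4, b_{43} = 4, b_{44} = 6, b_{45} = 5, b_{46} = 6, b_{47} = 0, b_{48} = 5, b_{49} = 1.
The sequence repeats with period 48.
(2957 - 0) mod 48 = 29, so b_{2957} = b_{29} = 3.

3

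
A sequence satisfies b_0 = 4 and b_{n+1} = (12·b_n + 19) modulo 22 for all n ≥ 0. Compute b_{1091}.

9

Computing terms: b_0 = 4, b_1 = 1, b_2 = 9, b_3 = 17, b_4 = 3, b_5 = 11, b_6 = 19, b_7 = 5, b_8 = 13, b_9 = 21, b_{10} = 7, b_{11} = 15, b_{12} = 1.
Since b_{12} = b_1 = 1, the sequence is eventually periodic: after a pre-period of length 1 it cycles with period 11.
For n ≥ 1, b_n depends only on (n - 1) mod 11. (1091 - 1) mod 11 = 1, so b_{1091} = b_2 = 9.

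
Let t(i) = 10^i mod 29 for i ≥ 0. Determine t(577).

15

Computing terms: t(0) = 1; t(1) = 10; t(2) = 13; t(3) = 14; t(4) = 24; t(5) = 8; t(6) = 22; t(7) = 17; t(8) = 25; t(9) = 18; t(10) = 6; t(11) = 2; t(12) = 20; t(13) = 26; t(14) = 28; t(15) = 19; t(16) = 16; t(17) = 15; t(18) = 5; t(19) = 21; t(20) = 7; t(21) = 12; t(22) = 4; t(23) = 11; t(24) = 23; t(25) = 27; t(26) = 9; t(27) = 3; t(28) = 1.
Since t(28) = t(0) = 1, the sequence is periodic with period 28.
(577 - 0) mod 28 = 17, so t(577) = t(17) = 15.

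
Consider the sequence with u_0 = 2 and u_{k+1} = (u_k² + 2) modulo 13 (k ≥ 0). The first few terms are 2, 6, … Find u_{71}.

3

Listing terms: u_0 = 2; u_1 = 6; u_2 = 12; u_3 = 3; u_4 = 11; u_5 = 6.
Since u_5 = u_1 = 6, the sequence is eventually periodic: after a pre-period of length 1 it cycles with period 4.
For k ≥ 1, u_k depends only on (k - 1) mod 4. (71 - 1) mod 4 = 2, so u_{71} = u_3 = 3.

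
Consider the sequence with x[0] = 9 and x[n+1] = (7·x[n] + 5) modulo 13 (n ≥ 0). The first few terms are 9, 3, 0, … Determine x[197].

12

Listing terms: x[0] = 9; x[1] = 3; x[2] = 0; x[3] = 5; x[4] = 1; x[5] = 12; x[6] = 11; x[7] = 4; x[8] = 7; x[9] = 2; x[10] = 6; x[11] = 8; x[12] = 9.
The sequence repeats with period 12.
So x[197] = x[0 + ((197-0) mod 12)] = x[5] = 12.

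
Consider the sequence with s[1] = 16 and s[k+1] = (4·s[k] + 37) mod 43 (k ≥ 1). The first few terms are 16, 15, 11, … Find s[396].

s[1] = 16, s[2] = 15, s[3] = 11, s[4] = 38, s[5] = 17, s[6] = 19, s[7] = 27, s[8] = 16.
The sequence repeats with period 7.
So s[396] = s[1 + ((396-1) mod 7)] = s[4] = 38.

38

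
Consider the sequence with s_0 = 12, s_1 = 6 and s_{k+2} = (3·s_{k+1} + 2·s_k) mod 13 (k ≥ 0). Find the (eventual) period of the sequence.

12

Computing terms: s_0 = 12,  s_1 = 6,  s_2 = 3,  s_3 = 8,  s_4 = 4,  s_5 = 2,  s_6 = 1,  s_7 = 7,  s_8 = 10,  s_9 = 5,  s_{10} = 9,  s_{11} = 11,  s_{12} = 12,  s_{13} = 6.
Since (s_{12}, s_{13}) = (s_0, s_1) = (12, 6) (two consecutive terms determine the rest), the sequence is periodic with period 12.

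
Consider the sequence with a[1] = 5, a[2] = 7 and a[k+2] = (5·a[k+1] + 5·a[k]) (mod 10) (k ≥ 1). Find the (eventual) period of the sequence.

3

Computing terms: a[1] = 5, a[2] = 7, a[3] = 0, a[4] = 5, a[5] = 5, a[6] = 0, a[7] = 5.
Since (a[6], a[7]) = (a[3], a[4]) = (0, 5) (two consecutive terms determine the rest), the sequence is eventually periodic: after a pre-period of length 2 it cycles with period 3.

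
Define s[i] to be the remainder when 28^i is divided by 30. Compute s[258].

4

Computing terms: s[1] = 28,  s[2] = 4,  s[3] = 22,  s[4] = 16,  s[5] = 28.
The sequence repeats with period 4.
(258 - 1) mod 4 = 1, so s[258] = s[2] = 4.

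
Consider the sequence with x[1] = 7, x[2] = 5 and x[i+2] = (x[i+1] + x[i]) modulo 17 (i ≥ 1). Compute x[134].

15

Listing terms: x[1] = 7, x[2] = 5, x[3] = 12, x[4] = 0, x[5] = 12, x[6] = 12, x[7] = 7, x[8] = 2, x[9] = 9, x[10] = 11, x[11] = 3, x[12] = 14, x[13] = 0, x[14] = 14, x[15] = 14, x[16] = 11, x[17] = 8, x[18] = 2, x[19] = 10, x[20] = 12, x[21] = 5, x[22] = 0, x[23] = 5, x[24] = 5, x[25] = 10, x[26] = 15, x[27] = 8, x[28] = 6, x[29] = 14, x[30] = 3, x[31] = 0, x[32] = 3, x[33] = 3, x[34] = 6, x[35] = 9, x[36] = 15, x[37] = 7, x[38] = 5.
The sequence repeats with period 36.
(134 - 1) mod 36 = 25, so x[134] = x[26] = 15.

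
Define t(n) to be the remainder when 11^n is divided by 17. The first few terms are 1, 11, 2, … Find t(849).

11

Computing terms: t(0) = 1,  t(1) = 11,  t(2) = 2,  t(3) = 5,  t(4) = 4,  t(5) = 10,  t(6) = 8,  t(7) = 3,  t(8) = 16,  t(9) = 6,  t(10) = 15,  t(11) = 12,  t(12) = 13,  t(13) = 7,  t(14) = 9,  t(15) = 14,  t(16) = 1.
Since t(16) = t(0) = 1, the sequence is periodic with period 16.
(849 - 0) mod 16 = 1, so t(849) = t(1) = 11.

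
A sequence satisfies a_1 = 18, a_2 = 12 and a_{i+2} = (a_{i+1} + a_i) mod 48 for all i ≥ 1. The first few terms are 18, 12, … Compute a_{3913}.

18

Listing terms: a_1 = 18,  a_2 = 12,  a_3 = 30,  a_4 = 42,  a_5 = 24,  a_6 = 18,  a_7 = 42,  a_8 = 12,  a_9 = 6,  a_{10} = 18,  a_{11} = 24,  a_{12} = 42,  a_{13} = 18,  a_{14} = 12.
The sequence repeats with period 12.
So a_{3913} = a_{1 + ((3913-1) mod 12)} = a_1 = 18.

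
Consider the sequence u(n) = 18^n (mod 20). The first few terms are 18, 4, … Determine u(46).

4

u(1) = 18, u(2) = 4, u(3) = 12, u(4) = 16, u(5) = 8, u(6) = 4.
Since u(6) = u(2) = 4, the sequence is eventually periodic: after a pre-period of length 1 it cycles with period 4.
For n ≥ 2, u(n) depends only on (n - 2) mod 4. (46 - 2) mod 4 = 0, so u(46) = u(2) = 4.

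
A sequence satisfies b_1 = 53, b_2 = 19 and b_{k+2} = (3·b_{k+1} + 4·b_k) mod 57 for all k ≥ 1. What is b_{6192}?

22

Listing terms: b_1 = 53,  b_2 = 19,  b_3 = 41,  b_4 = 28,  b_5 = 20,  b_6 = 1,  b_7 = 26,  b_8 = 25,  b_9 = 8,  b_{10} = 10,  b_{11} = 5,  b_{12} = 55,  b_{13} = 14,  b_{14} = 34,  b_{15} = 44,  b_{16} = 40,  b_{17} = 11,  b_{18} = 22,  b_{19} = 53,  b_{20} = 19.
Since (b_{19}, b_{20}) = (b_1, b_2) = (53, 19) (two consecutive terms determine the rest), the sequence is periodic with period 18.
(6192 - 1) mod 18 = 17, so b_{6192} = b_{18} = 22.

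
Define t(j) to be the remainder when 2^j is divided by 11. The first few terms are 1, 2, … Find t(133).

8

Listing terms: t(0) = 1, t(1) = 2, t(2) = 4, t(3) = 8, t(4) = 5, t(5) = 10, t(6) = 9, t(7) = 7, t(8) = 3, t(9) = 6, t(10) = 1.
Since t(10) = t(0) = 1, the sequence is periodic with period 10.
(133 - 0) mod 10 = 3, so t(133) = t(3) = 8.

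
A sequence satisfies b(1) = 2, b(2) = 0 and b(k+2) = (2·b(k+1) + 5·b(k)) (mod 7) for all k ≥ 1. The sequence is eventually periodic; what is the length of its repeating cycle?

24

Listing terms: b(1) = 2; b(2) = 0; b(3) = 3; b(4) = 6; b(5) = 6; b(6) = 0; b(7) = 2; b(8) = 4; b(9) = 4; b(10) = 0; b(11) = 6; b(12) = 5; b(13) = 5; b(14) = 0; b(15) = 4; b(16) = 1; b(17) = 1; b(18) = 0; b(19) = 5; b(20) = 3; b(21) = 3; b(22) = 0; b(23) = 1; b(24) = 2; b(25) = 2; b(26) = 0.
The sequence repeats with period 24.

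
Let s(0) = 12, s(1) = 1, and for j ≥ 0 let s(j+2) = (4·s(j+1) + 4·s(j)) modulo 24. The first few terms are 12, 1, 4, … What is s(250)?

16

s(0) = 12, s(1) = 1, s(2) = 4, s(3) = 20, s(4) = 0, s(5) = 8, s(6) = 8, s(7) = 16, s(8) = 0, s(9) = 16, s(10) = 16, s(11) = 8, s(12) = 0, s(13) = 8.
Since (s(12), s(13)) = (s(4), s(5)) = (0, 8) (two consecutive terms determine the rest), the sequence is eventually periodic: after a pre-period of length 4 it cycles with period 8.
For j ≥ 4, s(j) depends only on (j - 4) mod 8. (250 - 4) mod 8 = 6, so s(250) = s(10) = 16.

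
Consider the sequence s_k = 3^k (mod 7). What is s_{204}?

1

We have s_1 = 3, s_2 = 2, s_3 = 6, s_4 = 4, s_5 = 5, s_6 = 1, s_7 = 3.
The sequence repeats with period 6.
So s_{204} = s_{1 + ((204-1) mod 6)} = s_6 = 1.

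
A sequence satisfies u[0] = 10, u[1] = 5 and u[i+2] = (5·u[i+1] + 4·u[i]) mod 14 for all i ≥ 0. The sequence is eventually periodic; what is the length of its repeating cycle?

We have u[0] = 10, u[1] = 5, u[2] = 9, u[3] = 9, u[4] = 11, u[5] = 7, u[6] = 9, u[7] = 3, u[8] = 9, u[9] = 1, u[10] = 13, u[11] = 13, u[12] = 5, u[13] = 7, u[14] = 13, u[15] = 9, u[16] = 13, u[17] = 3, u[18] = 11, u[19] = 11, u[20] = 1, u[21] = 7, u[22] = 11, u[23] = 13, u[24] = 11, u[25] = 9, u[26] = 5, u[27] = 5, u[28] = 3, u[29] = 7, u[30] = 5, u[31] = 11, u[32] = 5, u[33] = 13, u[34] = 1, u[35] = 1, u[36] = 9, u[37] = 7, u[38] = 1, u[39] = 5, u[40] = 1, u[41] = 11, u[42] = 3, u[43] = 3, u[44] = 13, u[45] = 7, u[46] = 3, u[47] = 1, u[48] = 3, u[49] = 5, u[50] = 9.
Since (u[49], u[50]) = (u[1], u[2]) = (5, 9) (two consecutive terms determine the rest), the sequence is eventually periodic: after a pre-period of length 1 it cycles with period 48.

48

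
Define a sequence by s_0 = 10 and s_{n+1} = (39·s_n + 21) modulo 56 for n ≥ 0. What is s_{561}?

3

Computing terms: s_0 = 10; s_1 = 19; s_2 = 34; s_3 = 3; s_4 = 26; s_5 = 27; s_6 = 10.
Since s_6 = s_0 = 10, the sequence is periodic with period 6.
(561 - 0) mod 6 = 3, so s_{561} = s_3 = 3.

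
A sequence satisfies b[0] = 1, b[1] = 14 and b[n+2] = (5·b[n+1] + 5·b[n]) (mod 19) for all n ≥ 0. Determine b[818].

b[0] = 1; b[1] = 14; b[2] = 18; b[3] = 8; b[4] = 16; b[5] = 6; b[6] = 15; b[7] = 10; b[8] = 11; b[9] = 10; b[10] = 10; b[11] = 5; b[12] = 18; b[13] = 1; b[14] = 0; b[15] = 5; b[16] = 6; b[17] = 17; b[18] = 1; b[19] = 14.
The sequence repeats with period 18.
So b[818] = b[0 + ((818-0) mod 18)] = b[8] = 11.

11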